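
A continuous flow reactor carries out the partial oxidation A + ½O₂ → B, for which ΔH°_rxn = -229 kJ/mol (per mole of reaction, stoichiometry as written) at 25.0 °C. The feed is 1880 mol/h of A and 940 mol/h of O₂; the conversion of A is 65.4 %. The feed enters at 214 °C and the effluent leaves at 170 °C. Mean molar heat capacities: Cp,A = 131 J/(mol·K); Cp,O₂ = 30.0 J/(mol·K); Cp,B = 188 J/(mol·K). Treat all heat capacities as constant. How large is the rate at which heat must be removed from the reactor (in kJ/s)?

Extent of reaction ξ = 0.654 × 1880 = 1229.5 mol/h
Reaction term: ξ·ΔH°_rxn = 1229.5 × -229 = -281560 kJ/h
Sensible, feed 214→25 °C: -51877 kJ/h
Outlet flows (mol/h): A 650.48, O₂ 325.24, B 1229.5
Sensible, products 25→170 °C: 47287 kJ/h
Q = ΔH = -286150 kJ/h = -79.486 kW
Heat removed = 79.486 kJ/s

Q_out = 79.5 kJ/s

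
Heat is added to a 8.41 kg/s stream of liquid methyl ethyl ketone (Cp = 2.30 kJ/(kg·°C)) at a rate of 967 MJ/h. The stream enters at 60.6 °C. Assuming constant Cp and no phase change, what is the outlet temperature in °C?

T_out = 74.5 °C

Q = 967 MJ/h = 268.61 kJ/s
ΔT = Q/(ṁ·Cp) = 268.61/(8.41×2.30) = 13.887 K
T_out = 60.6 + 13.887 = 74.487 °C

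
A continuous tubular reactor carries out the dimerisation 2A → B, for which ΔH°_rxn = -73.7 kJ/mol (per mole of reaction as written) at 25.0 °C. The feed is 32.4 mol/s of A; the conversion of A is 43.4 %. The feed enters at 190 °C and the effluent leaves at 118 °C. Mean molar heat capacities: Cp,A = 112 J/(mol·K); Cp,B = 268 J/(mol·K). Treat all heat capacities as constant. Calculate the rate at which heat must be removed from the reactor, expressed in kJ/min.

Extent of reaction ξ = 0.434 × 32.4 / 2 = 7.0308 mol/s
Reaction term: ξ·ΔH°_rxn = 7.0308 × -73.7 = -518.17 kJ/s
Sensible, feed 190→25 °C: -598.75 kJ/s
Outlet flows (mol/s): A 18.338, B 7.0308
Sensible, products 25→118 °C: 366.25 kJ/s
Q = ΔH = -750.67 kJ/s = -750.67 kW
Heat removed = 45040 kJ/min

Q_out = 45000 kJ/min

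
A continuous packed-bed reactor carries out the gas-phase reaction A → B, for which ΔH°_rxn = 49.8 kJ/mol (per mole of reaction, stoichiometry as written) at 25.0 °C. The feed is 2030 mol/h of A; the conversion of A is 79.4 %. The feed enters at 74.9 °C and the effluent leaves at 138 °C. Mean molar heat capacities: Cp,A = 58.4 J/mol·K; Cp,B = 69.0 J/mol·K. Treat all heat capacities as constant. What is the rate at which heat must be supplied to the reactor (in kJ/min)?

Extent of reaction ξ = 0.794 × 2030 = 1611.8 mol/h
Reaction term: ξ·ΔH°_rxn = 1611.8 × 49.8 = 80269 kJ/h
Sensible, feed 74.9→25 °C: -5915.7 kJ/h
Outlet flows (mol/h): A 418.18, B 1611.8
Sensible, products 25→138 °C: 15327 kJ/h
Q = ΔH = 89680 kJ/h = 24.911 kW
Heat supplied = 1494.7 kJ/min

Q_in = 1490 kJ/min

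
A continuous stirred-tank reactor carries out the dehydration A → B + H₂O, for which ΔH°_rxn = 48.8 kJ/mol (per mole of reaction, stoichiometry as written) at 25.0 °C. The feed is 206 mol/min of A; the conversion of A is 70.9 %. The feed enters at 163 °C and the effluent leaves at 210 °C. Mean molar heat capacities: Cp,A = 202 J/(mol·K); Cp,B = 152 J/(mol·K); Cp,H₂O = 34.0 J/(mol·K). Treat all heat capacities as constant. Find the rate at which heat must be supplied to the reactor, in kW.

Q_in = 144 kW

Extent of reaction ξ = 0.709 × 206 = 146.05 mol/min
Reaction term: ξ·ΔH°_rxn = 146.05 × 48.8 = 7127.4 kJ/min
Sensible, feed 163→25 °C: -5742.5 kJ/min
Outlet flows (mol/min): A 59.946, B 146.05, H₂O 146.05
Sensible, products 25→210 °C: 7265.9 kJ/min
Q = ΔH = 8650.9 kJ/min = 144.18 kW
Heat supplied = 144.18 kW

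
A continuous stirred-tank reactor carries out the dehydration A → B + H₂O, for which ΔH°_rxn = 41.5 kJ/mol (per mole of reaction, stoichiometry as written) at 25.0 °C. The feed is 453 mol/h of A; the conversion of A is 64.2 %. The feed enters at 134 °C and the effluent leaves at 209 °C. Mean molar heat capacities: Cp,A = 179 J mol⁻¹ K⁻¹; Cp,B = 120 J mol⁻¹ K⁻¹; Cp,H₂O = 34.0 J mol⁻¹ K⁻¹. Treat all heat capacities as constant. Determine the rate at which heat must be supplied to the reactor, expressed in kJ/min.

Q_in = 280 kJ/min

Extent of reaction ξ = 0.642 × 453 = 290.83 mol/h
Reaction term: ξ·ΔH°_rxn = 290.83 × 41.5 = 12069 kJ/h
Sensible, feed 134→25 °C: -8838.5 kJ/h
Outlet flows (mol/h): A 162.17, B 290.83, H₂O 290.83
Sensible, products 25→209 °C: 13582 kJ/h
Q = ΔH = 16813 kJ/h = 4.6703 kW
Heat supplied = 280.22 kJ/min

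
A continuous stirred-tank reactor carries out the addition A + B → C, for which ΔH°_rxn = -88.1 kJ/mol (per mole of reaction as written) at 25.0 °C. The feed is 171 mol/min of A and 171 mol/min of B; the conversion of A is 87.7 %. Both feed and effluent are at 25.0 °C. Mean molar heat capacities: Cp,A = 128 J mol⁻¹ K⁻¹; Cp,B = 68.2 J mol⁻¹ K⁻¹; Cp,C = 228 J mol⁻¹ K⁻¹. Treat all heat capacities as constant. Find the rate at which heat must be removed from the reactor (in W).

Extent of reaction ξ = 0.877 × 171 = 149.97 mol/min
Reaction term: ξ·ΔH°_rxn = 149.97 × -88.1 = -13212 kJ/min
Q = ΔH = -13212 kJ/min = -220.2 kW
Heat removed = 220200 W

Q_out = 220000 W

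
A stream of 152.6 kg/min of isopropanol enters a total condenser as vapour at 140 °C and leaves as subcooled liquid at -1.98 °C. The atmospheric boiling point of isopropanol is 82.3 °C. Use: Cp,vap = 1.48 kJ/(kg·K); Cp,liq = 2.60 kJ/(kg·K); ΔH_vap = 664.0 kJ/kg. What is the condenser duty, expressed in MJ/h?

Q_c = 8870 MJ/h

vapour 140→82.3 °C: -85.396 kJ/kg
condensation at 82.3 °C: -664 kJ/kg
liquid 82.3→-1.98 °C: -219.13 kJ/kg
Δh = -85.396 + -664 + -219.13 = -968.52 kJ/kg
Q = ṁ·Δh = 152.6 kg/min × -968.52 kJ/kg = -147800 kJ/min
|Q| = 2463.3 kW = 8867.8 MJ/h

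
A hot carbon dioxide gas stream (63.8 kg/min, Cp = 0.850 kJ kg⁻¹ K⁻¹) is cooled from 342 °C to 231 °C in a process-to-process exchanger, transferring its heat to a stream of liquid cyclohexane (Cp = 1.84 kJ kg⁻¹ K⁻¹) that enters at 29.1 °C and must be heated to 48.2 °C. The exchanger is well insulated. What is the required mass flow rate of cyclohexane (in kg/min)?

Heat released by hot stream: Q = 63.8 × 0.850 × (342 − 231) = 6019.5 kJ/min
Energy balance on cold side (adiabatic exchanger): Q = ṁ_c·Cp_c·(T_c,out − T_c,in)
ṁ_c = 6019.5 / [1.84 × (48.2 − 29.1)] = 171.28 kg/min

ṁ_c = 171 kg/min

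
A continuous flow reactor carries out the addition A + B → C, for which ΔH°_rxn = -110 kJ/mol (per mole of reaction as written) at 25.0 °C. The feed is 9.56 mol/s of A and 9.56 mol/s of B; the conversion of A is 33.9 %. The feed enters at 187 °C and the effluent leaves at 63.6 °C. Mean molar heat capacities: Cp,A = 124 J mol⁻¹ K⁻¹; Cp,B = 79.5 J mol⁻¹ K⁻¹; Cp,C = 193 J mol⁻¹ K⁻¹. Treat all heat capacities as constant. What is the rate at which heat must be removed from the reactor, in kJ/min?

Extent of reaction ξ = 0.339 × 9.56 = 3.2408 mol/s
Reaction term: ξ·ΔH°_rxn = 3.2408 × -110 = -356.49 kJ/s
Sensible, feed 187→25 °C: -315.16 kJ/s
Outlet flows (mol/s): A 6.3192, B 6.3192, C 3.2408
Sensible, products 25→63.6 °C: 73.781 kJ/s
Q = ΔH = -597.88 kJ/s = -597.88 kW
Heat removed = 35873 kJ/min

Q_out = 35900 kJ/min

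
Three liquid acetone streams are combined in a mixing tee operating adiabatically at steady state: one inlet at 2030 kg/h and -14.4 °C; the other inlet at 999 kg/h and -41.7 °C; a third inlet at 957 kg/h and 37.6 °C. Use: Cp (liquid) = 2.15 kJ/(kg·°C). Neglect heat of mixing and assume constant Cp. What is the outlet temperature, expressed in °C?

T_out = -8.76 °C

No heat crosses the boundary, so H_out = H_in.
Σ ṁᵢCp,ᵢTᵢ = 2030×2.15×-14.4 + 999×2.15×-41.7 + 957×2.15×37.6 = -75050
Σ ṁᵢCp,ᵢ = 2030×2.15 + 999×2.15 + 957×2.15 = 8569.9
T_out = -75050 / 8569.9 = -8.7574 °C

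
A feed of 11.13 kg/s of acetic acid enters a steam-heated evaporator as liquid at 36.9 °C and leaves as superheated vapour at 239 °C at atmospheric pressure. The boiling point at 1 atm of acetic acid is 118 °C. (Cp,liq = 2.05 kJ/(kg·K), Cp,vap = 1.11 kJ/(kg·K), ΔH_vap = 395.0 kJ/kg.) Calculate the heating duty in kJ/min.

Q = 464000 kJ/min

liquid 36.9→118 °C: 166.25 kJ/kg
vaporisation at 118 °C: 395 kJ/kg
vapour 118→239 °C: 134.31 kJ/kg
Δh = 166.25 + 395 + 134.31 = 695.56 kJ/kg
Q = ṁ·Δh = 11.13 kg/s × 695.56 kJ/kg = 7741.6 kJ/s
|Q| = 7741.6 kW = 464500 kJ/min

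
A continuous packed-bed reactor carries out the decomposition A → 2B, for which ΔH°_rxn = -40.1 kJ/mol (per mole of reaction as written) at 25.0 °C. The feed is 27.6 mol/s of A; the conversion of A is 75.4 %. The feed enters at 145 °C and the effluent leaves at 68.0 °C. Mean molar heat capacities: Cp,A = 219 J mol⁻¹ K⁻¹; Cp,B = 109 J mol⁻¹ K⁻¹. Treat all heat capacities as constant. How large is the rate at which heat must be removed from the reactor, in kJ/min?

Q_out = 78000 kJ/min

Extent of reaction ξ = 0.754 × 27.6 = 20.81 mol/s
Reaction term: ξ·ΔH°_rxn = 20.81 × -40.1 = -834.5 kJ/s
Sensible, feed 145→25 °C: -725.33 kJ/s
Outlet flows (mol/s): A 6.7896, B 41.621
Sensible, products 25→68.0 °C: 259.01 kJ/s
Q = ΔH = -1300.8 kJ/s = -1300.8 kW
Heat removed = 78049 kJ/min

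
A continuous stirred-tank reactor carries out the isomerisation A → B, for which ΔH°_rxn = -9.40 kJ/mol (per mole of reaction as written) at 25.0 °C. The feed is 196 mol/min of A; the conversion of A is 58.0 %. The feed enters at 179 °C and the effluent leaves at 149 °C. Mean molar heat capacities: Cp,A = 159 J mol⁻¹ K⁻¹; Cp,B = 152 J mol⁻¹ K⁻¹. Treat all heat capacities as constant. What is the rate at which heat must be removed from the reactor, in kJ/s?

Extent of reaction ξ = 0.580 × 196 = 113.68 mol/min
Reaction term: ξ·ΔH°_rxn = 113.68 × -9.40 = -1068.6 kJ/min
Sensible, feed 179→25 °C: -4799.3 kJ/min
Outlet flows (mol/min): A 82.32, B 113.68
Sensible, products 25→149 °C: 3765.7 kJ/min
Q = ΔH = -2102.2 kJ/min = -35.036 kW
Heat removed = 35.036 kJ/s

Q_out = 35.0 kJ/s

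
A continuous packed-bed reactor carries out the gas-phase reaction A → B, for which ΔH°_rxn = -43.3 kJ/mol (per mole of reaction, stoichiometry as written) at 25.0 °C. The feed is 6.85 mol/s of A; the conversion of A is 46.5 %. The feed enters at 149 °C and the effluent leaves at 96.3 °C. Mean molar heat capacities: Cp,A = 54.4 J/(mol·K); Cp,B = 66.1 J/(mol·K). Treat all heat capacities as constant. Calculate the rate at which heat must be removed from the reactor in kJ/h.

Q_out = 558000 kJ/h

Extent of reaction ξ = 0.465 × 6.85 = 3.1852 mol/s
Reaction term: ξ·ΔH°_rxn = 3.1852 × -43.3 = -137.92 kJ/s
Sensible, feed 149→25 °C: -46.207 kJ/s
Outlet flows (mol/s): A 3.6647, B 3.1852
Sensible, products 25→96.3 °C: 29.226 kJ/s
Q = ΔH = -154.9 kJ/s = -154.9 kW
Heat removed = 557650 kJ/h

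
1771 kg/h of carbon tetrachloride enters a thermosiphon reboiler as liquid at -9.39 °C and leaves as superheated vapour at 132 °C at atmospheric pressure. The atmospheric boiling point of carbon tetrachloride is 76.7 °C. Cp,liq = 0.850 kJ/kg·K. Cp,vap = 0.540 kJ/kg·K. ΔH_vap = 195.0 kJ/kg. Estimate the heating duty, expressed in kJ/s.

liquid -9.39→76.7 °C: 73.177 kJ/kg
vaporisation at 76.7 °C: 195 kJ/kg
vapour 76.7→132 °C: 29.862 kJ/kg
Δh = 73.177 + 195 + 29.862 = 298.04 kJ/kg
Q = ṁ·Δh = 1771 kg/h × 298.04 kJ/kg = 527830 kJ/h
|Q| = 146.62 kW

Q = 147 kJ/s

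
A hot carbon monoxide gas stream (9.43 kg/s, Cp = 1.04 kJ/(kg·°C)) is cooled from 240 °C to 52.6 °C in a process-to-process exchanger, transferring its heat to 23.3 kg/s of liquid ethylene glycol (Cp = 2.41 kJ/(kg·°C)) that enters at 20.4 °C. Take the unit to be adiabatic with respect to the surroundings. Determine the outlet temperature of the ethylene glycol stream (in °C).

T_c,out = 53.1 °C

Heat released by hot stream: Q = 9.43 × 1.04 × (240 − 52.6) = 1837.9 kJ/s
Energy balance on cold side (adiabatic exchanger): Q = ṁ_c·Cp_c·(T_c,out − T_c,in)
T_c,out = 20.4 + 1837.9/(23.3 × 2.41) = 53.13 °C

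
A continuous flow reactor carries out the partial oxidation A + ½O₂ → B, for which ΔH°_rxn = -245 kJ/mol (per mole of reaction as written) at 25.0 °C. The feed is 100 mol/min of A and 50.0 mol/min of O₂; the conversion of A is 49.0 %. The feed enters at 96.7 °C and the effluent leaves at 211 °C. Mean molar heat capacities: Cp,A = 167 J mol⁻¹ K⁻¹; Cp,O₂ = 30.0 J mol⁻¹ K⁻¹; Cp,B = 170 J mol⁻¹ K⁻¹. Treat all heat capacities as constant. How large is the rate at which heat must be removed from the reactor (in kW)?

Extent of reaction ξ = 0.490 × 100 = 49 mol/min
Reaction term: ξ·ΔH°_rxn = 49 × -245 = -12005 kJ/min
Sensible, feed 96.7→25 °C: -1304.9 kJ/min
Outlet flows (mol/min): A 51, O₂ 25.5, B 49
Sensible, products 25→211 °C: 3275.8 kJ/min
Q = ΔH = -10034 kJ/min = -167.24 kW
Heat removed = 167.24 kW

Q_out = 167 kW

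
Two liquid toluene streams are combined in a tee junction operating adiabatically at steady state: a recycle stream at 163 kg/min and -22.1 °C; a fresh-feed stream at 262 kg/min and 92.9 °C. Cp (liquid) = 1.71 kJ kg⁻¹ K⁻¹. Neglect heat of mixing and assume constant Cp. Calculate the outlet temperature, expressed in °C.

Energy balance with Q = 0: Σ ṁᵢCp,ᵢ(T_out − Tᵢ) = 0
T_out = Σ ṁᵢCp,ᵢTᵢ / Σ ṁᵢCp,ᵢ
      = 35461 / 726.75 = 48.794 °C

T_out = 48.8 °C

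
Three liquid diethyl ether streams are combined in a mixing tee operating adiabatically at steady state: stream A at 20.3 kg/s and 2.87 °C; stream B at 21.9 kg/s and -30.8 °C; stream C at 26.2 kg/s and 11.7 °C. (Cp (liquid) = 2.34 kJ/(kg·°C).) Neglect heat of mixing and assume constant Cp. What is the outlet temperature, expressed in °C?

T_out = -4.53 °C

No heat crosses the boundary, so H_out = H_in.
T_out = Σ ṁᵢCp,ᵢTᵢ / Σ ṁᵢCp,ᵢ
      = -724.74 / 160.06 = -4.5281 °C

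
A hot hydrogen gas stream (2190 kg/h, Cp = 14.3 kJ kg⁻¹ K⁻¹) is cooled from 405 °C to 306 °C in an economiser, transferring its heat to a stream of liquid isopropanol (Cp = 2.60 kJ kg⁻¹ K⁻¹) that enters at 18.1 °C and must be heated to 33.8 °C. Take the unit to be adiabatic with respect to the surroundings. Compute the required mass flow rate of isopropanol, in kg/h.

ṁ_c = 76000 kg/h

Heat released by hot stream: Q = 2190 × 14.3 × (405 − 306) = 3.1004e+06 kJ/h
Energy balance on cold side (adiabatic exchanger): Q = ṁ_c·Cp_c·(T_c,out − T_c,in)
ṁ_c = 3.1004e+06 / [2.60 × (33.8 − 18.1)] = 75953 kg/h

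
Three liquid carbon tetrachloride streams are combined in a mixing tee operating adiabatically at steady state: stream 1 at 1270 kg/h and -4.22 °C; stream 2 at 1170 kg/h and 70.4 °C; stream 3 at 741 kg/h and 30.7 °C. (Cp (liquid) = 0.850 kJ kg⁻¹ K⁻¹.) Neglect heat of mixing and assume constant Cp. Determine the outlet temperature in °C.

T_out = 31.4 °C

Energy balance with Q = 0: Σ ṁᵢCp,ᵢ(T_out − Tᵢ) = 0
Σ ṁᵢCp,ᵢTᵢ = 1270×0.850×-4.22 + 1170×0.850×70.4 + 741×0.850×30.7 = 84794
Σ ṁᵢCp,ᵢ = 1270×0.850 + 1170×0.850 + 741×0.850 = 2703.8
T_out = 84794 / 2703.8 = 31.36 °C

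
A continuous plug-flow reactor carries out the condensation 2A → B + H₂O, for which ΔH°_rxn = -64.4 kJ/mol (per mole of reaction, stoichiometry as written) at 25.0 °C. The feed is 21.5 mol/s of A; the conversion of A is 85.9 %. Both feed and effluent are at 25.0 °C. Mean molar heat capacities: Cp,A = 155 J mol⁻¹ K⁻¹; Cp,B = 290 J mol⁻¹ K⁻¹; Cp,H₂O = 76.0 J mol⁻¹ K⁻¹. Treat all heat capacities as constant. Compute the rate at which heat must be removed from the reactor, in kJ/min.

Extent of reaction ξ = 0.859 × 21.5 / 2 = 9.2342 mol/s
Reaction term: ξ·ΔH°_rxn = 9.2342 × -64.4 = -594.69 kJ/s
Q = ΔH = -594.69 kJ/s = -594.69 kW
Heat removed = 35681 kJ/min

Q_out = 35700 kJ/min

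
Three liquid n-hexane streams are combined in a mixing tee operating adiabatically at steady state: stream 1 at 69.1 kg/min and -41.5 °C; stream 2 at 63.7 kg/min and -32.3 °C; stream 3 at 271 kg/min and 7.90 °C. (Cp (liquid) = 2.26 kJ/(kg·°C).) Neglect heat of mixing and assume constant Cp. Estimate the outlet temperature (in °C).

Adiabatic, steady state ⇒ Σ ṁᵢCp,ᵢ(T_out − Tᵢ) = 0
T_out = Σ ṁᵢCp,ᵢTᵢ / Σ ṁᵢCp,ᵢ
      = -6292.4 / 912.59 = -6.8951 °C

T_out = -6.90 °C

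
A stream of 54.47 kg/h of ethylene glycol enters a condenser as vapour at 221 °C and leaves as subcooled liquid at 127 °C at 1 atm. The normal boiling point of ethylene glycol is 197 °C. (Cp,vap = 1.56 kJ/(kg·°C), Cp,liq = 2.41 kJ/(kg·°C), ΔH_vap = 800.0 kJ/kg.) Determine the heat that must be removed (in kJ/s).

Q_c = 15.2 kJ/s

vapour 221→197 °C: -37.44 kJ/kg
condensation at 197 °C: -800 kJ/kg
liquid 197→127 °C: -168.7 kJ/kg
Δh = -37.44 + -800 + -168.7 = -1006.1 kJ/kg
Q = ṁ·Δh = 54.47 kg/h × -1006.1 kJ/kg = -54804 kJ/h
|Q| = 15.223 kW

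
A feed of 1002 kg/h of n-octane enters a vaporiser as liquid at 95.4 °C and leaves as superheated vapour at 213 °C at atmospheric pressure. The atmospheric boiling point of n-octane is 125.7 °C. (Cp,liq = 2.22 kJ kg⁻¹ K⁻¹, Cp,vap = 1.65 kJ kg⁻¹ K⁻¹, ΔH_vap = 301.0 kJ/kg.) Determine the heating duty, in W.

liquid 95.4→125.7 °C: 67.266 kJ/kg
vaporisation at 125.7 °C: 301 kJ/kg
vapour 125.7→213 °C: 144.04 kJ/kg
Δh = 67.266 + 301 + 144.04 = 512.31 kJ/kg
Q = ṁ·Δh = 1002 kg/h × 512.31 kJ/kg = 513340 kJ/h
|Q| = 142.59 kW = 142590 W

Q = 143000 W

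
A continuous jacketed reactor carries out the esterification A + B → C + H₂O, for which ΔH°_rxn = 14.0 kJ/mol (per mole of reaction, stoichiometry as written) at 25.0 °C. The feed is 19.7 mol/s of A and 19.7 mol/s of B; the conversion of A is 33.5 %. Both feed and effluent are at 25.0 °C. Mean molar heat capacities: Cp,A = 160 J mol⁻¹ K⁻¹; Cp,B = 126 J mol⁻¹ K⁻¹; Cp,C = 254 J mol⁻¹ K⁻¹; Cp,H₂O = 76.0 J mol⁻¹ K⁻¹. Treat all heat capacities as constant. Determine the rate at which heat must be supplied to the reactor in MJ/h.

Extent of reaction ξ = 0.335 × 19.7 = 6.5995 mol/s
Reaction term: ξ·ΔH°_rxn = 6.5995 × 14.0 = 92.393 kJ/s
Q = ΔH = 92.393 kJ/s = 92.393 kW
Heat supplied = 332.61 MJ/h

Q_in = 333 MJ/h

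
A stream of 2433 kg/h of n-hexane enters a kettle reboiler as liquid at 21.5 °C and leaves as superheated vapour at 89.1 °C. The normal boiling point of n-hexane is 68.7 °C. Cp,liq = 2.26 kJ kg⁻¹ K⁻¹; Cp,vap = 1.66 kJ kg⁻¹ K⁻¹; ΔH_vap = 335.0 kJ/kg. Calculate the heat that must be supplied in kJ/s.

Q = 321 kJ/s

liquid 21.5→68.7 °C: 106.67 kJ/kg
vaporisation at 68.7 °C: 335 kJ/kg
vapour 68.7→89.1 °C: 33.864 kJ/kg
Δh = 106.67 + 335 + 33.864 = 475.54 kJ/kg
Q = ṁ·Δh = 2433 kg/h × 475.54 kJ/kg = 1.157e+06 kJ/h
|Q| = 321.38 kW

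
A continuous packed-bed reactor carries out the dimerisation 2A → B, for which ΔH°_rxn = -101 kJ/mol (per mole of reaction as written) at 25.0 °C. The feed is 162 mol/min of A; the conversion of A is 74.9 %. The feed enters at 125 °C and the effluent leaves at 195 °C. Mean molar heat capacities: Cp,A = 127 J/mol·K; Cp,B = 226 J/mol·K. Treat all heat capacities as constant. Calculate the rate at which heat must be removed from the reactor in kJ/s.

Extent of reaction ξ = 0.749 × 162 / 2 = 60.669 mol/min
Reaction term: ξ·ΔH°_rxn = 60.669 × -101 = -6127.6 kJ/min
Sensible, feed 125→25 °C: -2057.4 kJ/min
Outlet flows (mol/min): A 40.662, B 60.669
Sensible, products 25→195 °C: 3208.8 kJ/min
Q = ΔH = -4976.2 kJ/min = -82.936 kW
Heat removed = 82.936 kJ/s

Q_out = 82.9 kJ/s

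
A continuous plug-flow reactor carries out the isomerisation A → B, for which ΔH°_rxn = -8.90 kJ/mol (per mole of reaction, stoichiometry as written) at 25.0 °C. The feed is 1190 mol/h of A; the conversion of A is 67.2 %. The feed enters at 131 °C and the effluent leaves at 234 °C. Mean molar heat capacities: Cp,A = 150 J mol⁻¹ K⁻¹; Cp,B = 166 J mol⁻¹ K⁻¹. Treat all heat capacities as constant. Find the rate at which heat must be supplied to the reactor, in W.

Q_in = 3870 W

Extent of reaction ξ = 0.672 × 1190 = 799.68 mol/h
Reaction term: ξ·ΔH°_rxn = 799.68 × -8.90 = -7117.2 kJ/h
Sensible, feed 131→25 °C: -18921 kJ/h
Outlet flows (mol/h): A 390.32, B 799.68
Sensible, products 25→234 °C: 39981 kJ/h
Q = ΔH = 13942 kJ/h = 3.8729 kW
Heat supplied = 3872.9 W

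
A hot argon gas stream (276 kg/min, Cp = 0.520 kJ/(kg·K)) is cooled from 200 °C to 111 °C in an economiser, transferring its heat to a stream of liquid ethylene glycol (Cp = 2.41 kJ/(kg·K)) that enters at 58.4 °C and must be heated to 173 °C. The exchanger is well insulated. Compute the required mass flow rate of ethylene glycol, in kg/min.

Heat released by hot stream: Q = 276 × 0.520 × (200 − 111) = 12773 kJ/min
Energy balance on cold side (adiabatic exchanger): Q = ṁ_c·Cp_c·(T_c,out − T_c,in)
ṁ_c = 12773 / [2.41 × (173 − 58.4)] = 46.249 kg/min

ṁ_c = 46.2 kg/min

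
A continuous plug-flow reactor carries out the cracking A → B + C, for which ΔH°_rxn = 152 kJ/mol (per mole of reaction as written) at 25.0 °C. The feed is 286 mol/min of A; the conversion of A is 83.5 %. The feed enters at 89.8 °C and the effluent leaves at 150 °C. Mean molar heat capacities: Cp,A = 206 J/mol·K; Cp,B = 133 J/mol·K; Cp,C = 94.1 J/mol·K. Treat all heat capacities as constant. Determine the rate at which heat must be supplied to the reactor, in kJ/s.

Extent of reaction ξ = 0.835 × 286 = 238.81 mol/min
Reaction term: ξ·ΔH°_rxn = 238.81 × 152 = 36299 kJ/min
Sensible, feed 89.8→25 °C: -3817.8 kJ/min
Outlet flows (mol/min): A 47.19, B 238.81, C 238.81
Sensible, products 25→150 °C: 7994.4 kJ/min
Q = ΔH = 40476 kJ/min = 674.6 kW
Heat supplied = 674.6 kJ/s

Q_in = 675 kJ/s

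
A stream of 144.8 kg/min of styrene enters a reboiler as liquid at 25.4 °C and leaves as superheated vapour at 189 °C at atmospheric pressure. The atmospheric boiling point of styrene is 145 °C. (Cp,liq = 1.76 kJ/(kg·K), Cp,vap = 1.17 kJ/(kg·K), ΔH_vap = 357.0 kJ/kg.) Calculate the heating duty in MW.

Q = 1.49 MW

liquid 25.4→145 °C: 210.5 kJ/kg
vaporisation at 145 °C: 357 kJ/kg
vapour 145→189 °C: 51.48 kJ/kg
Δh = 210.5 + 357 + 51.48 = 618.98 kJ/kg
Q = ṁ·Δh = 144.8 kg/min × 618.98 kJ/kg = 89628 kJ/min
|Q| = 1493.8 kW = 1.4938 MW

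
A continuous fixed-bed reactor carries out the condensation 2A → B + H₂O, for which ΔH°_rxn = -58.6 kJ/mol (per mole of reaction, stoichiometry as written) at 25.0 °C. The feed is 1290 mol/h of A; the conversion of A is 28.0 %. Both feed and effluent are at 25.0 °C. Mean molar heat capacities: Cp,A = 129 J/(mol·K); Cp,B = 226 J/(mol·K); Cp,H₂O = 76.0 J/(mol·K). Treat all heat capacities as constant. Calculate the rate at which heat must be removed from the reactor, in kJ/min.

Q_out = 176 kJ/min

Extent of reaction ξ = 0.280 × 1290 / 2 = 180.6 mol/h
Reaction term: ξ·ΔH°_rxn = 180.6 × -58.6 = -10583 kJ/h
Q = ΔH = -10583 kJ/h = -2.9398 kW
Heat removed = 176.39 kJ/min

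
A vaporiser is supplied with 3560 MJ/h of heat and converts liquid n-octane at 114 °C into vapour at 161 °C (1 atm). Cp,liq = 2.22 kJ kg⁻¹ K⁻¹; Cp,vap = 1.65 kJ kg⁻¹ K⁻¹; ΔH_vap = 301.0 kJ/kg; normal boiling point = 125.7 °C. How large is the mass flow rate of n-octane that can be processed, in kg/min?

Δh = 2.22×(125.7−114) + 301.0 + 1.65×(161−125.7) = 385.22 kJ/kg
Q = 3560 MJ/h = 988.89 kJ/s = 59333 kJ/min
ṁ = Q/Δh = 59333 / 385.22 = 154.02 kg/min

ṁ = 154 kg/min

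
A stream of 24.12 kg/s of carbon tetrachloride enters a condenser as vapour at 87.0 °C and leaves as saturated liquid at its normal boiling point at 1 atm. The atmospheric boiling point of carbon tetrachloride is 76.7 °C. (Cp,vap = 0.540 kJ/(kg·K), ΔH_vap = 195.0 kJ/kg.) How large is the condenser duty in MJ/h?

vapour 87.0→76.7 °C: -5.562 kJ/kg
condensation at 76.7 °C: -195 kJ/kg
Δh = -5.562 + -195 = -200.56 kJ/kg
Q = ṁ·Δh = 24.12 kg/s × -200.56 kJ/kg = -4837.6 kJ/s
|Q| = 4837.6 kW = 17415 MJ/h

Q_c = 17400 MJ/h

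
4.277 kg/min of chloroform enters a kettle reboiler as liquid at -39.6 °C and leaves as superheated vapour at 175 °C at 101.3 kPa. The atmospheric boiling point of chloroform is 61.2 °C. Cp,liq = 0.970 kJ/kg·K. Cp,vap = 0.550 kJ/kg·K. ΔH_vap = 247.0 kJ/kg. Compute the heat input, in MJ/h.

liquid -39.6→61.2 °C: 97.776 kJ/kg
vaporisation at 61.2 °C: 247 kJ/kg
vapour 61.2→175 °C: 62.59 kJ/kg
Δh = 97.776 + 247 + 62.59 = 407.37 kJ/kg
Q = ṁ·Δh = 4.277 kg/min × 407.37 kJ/kg = 1742.3 kJ/min
|Q| = 29.038 kW = 104.54 MJ/h

Q = 105 MJ/h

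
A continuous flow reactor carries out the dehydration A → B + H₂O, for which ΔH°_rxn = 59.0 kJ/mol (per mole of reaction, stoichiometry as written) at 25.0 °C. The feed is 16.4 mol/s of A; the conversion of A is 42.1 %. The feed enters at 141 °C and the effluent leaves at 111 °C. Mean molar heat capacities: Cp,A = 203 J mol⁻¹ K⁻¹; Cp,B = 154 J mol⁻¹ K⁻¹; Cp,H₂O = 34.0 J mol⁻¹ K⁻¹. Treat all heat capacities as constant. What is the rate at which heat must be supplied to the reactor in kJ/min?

Extent of reaction ξ = 0.421 × 16.4 = 6.9044 mol/s
Reaction term: ξ·ΔH°_rxn = 6.9044 × 59.0 = 407.36 kJ/s
Sensible, feed 141→25 °C: -386.19 kJ/s
Outlet flows (mol/s): A 9.4956, B 6.9044, H₂O 6.9044
Sensible, products 25→111 °C: 277.4 kJ/s
Q = ΔH = 298.58 kJ/s = 298.58 kW
Heat supplied = 17915 kJ/min

Q_in = 17900 kJ/min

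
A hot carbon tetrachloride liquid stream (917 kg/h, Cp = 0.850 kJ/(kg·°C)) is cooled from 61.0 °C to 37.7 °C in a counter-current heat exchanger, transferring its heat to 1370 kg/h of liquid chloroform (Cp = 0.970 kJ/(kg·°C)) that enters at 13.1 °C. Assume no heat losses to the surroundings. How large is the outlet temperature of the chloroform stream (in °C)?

Heat released by hot stream: Q = 917 × 0.850 × (61.0 − 37.7) = 18161 kJ/h
Energy balance on cold side (adiabatic exchanger): Q = ṁ_c·Cp_c·(T_c,out − T_c,in)
T_c,out = 13.1 + 18161/(1370 × 0.970) = 26.766 °C

T_c,out = 26.8 °C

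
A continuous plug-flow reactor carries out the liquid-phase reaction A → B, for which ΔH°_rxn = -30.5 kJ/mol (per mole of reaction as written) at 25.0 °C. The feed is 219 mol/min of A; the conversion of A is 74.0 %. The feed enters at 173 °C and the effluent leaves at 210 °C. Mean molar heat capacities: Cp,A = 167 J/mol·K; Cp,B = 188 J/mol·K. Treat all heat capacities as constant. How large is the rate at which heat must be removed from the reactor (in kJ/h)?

Q_out = 178000 kJ/h

Extent of reaction ξ = 0.740 × 219 = 162.06 mol/min
Reaction term: ξ·ΔH°_rxn = 162.06 × -30.5 = -4942.8 kJ/min
Sensible, feed 173→25 °C: -5412.8 kJ/min
Outlet flows (mol/min): A 56.94, B 162.06
Sensible, products 25→210 °C: 7395.6 kJ/min
Q = ΔH = -2960 kJ/min = -49.334 kW
Heat removed = 177600 kJ/h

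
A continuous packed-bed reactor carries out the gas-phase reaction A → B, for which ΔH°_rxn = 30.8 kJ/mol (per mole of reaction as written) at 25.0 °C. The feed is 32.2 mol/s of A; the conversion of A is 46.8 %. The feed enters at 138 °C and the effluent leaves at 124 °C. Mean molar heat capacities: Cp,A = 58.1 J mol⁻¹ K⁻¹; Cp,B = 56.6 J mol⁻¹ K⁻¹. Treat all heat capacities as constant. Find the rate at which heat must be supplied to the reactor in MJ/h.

Extent of reaction ξ = 0.468 × 32.2 = 15.07 mol/s
Reaction term: ξ·ΔH°_rxn = 15.07 × 30.8 = 464.14 kJ/s
Sensible, feed 138→25 °C: -211.4 kJ/s
Outlet flows (mol/s): A 17.13, B 15.07
Sensible, products 25→124 °C: 182.97 kJ/s
Q = ΔH = 435.71 kJ/s = 435.71 kW
Heat supplied = 1568.6 MJ/h

Q_in = 1570 MJ/h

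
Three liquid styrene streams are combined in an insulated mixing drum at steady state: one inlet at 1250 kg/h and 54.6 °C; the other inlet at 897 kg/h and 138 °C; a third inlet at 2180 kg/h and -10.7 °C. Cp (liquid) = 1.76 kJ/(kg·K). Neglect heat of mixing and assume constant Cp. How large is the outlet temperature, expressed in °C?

T_out = 39.0 °C

Adiabatic, steady state ⇒ Σ ṁᵢCp,ᵢ(T_out − Tᵢ) = 0
Σ ṁᵢCp,ᵢTᵢ = 1250×1.76×54.6 + 897×1.76×138 + 2180×1.76×-10.7 = 296930
Σ ṁᵢCp,ᵢ = 1250×1.76 + 897×1.76 + 2180×1.76 = 7615.5
T_out = 296930 / 7615.5 = 38.99 °C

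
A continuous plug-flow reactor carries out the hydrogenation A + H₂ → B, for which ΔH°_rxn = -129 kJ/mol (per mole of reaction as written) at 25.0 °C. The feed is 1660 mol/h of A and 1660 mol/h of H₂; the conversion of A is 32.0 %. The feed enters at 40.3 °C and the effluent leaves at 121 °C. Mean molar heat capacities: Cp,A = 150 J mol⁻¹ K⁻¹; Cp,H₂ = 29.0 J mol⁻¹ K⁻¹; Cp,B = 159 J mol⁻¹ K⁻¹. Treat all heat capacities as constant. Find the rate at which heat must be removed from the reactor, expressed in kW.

Extent of reaction ξ = 0.320 × 1660 = 531.2 mol/h
Reaction term: ξ·ΔH°_rxn = 531.2 × -129 = -68525 kJ/h
Sensible, feed 40.3→25 °C: -4546.2 kJ/h
Outlet flows (mol/h): A 1128.8, H₂ 1128.8, B 531.2
Sensible, products 25→121 °C: 27506 kJ/h
Q = ΔH = -45566 kJ/h = -12.657 kW
Heat removed = 12.657 kW

Q_out = 12.7 kW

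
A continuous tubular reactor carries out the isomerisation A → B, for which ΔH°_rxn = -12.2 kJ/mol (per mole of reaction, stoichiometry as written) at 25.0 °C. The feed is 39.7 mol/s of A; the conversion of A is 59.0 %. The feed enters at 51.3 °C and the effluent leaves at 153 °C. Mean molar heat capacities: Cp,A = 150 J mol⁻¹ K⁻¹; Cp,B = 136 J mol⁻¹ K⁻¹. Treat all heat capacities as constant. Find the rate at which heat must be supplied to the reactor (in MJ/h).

Q_in = 1000 MJ/h

Extent of reaction ξ = 0.590 × 39.7 = 23.423 mol/s
Reaction term: ξ·ΔH°_rxn = 23.423 × -12.2 = -285.76 kJ/s
Sensible, feed 51.3→25 °C: -156.62 kJ/s
Outlet flows (mol/s): A 16.277, B 23.423
Sensible, products 25→153 °C: 720.27 kJ/s
Q = ΔH = 277.89 kJ/s = 277.89 kW
Heat supplied = 1000.4 MJ/h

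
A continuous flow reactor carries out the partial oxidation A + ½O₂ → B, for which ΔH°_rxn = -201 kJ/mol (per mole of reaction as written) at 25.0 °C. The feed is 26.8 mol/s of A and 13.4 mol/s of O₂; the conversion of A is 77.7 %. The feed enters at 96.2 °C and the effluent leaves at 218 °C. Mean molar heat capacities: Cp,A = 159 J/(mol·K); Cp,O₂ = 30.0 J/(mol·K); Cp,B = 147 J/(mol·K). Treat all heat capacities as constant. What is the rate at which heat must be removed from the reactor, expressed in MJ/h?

Extent of reaction ξ = 0.777 × 26.8 = 20.824 mol/s
Reaction term: ξ·ΔH°_rxn = 20.824 × -201 = -4185.5 kJ/s
Sensible, feed 96.2→25 °C: -332.02 kJ/s
Outlet flows (mol/s): A 5.9764, O₂ 2.9882, B 20.824
Sensible, products 25→218 °C: 791.49 kJ/s
Q = ΔH = -3726.1 kJ/s = -3726.1 kW
Heat removed = 13414 MJ/h

Q_out = 13400 MJ/h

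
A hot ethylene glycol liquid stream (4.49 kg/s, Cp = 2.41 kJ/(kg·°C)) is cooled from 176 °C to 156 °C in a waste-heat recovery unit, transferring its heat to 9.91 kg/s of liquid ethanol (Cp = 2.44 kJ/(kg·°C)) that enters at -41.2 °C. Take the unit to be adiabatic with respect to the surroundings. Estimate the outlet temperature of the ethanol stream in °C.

T_c,out = -32.2 °C

Heat released by hot stream: Q = 4.49 × 2.41 × (176 − 156) = 216.42 kJ/s
Energy balance on cold side (adiabatic exchanger): Q = ṁ_c·Cp_c·(T_c,out − T_c,in)
T_c,out = -41.2 + 216.42/(9.91 × 2.44) = -32.25 °C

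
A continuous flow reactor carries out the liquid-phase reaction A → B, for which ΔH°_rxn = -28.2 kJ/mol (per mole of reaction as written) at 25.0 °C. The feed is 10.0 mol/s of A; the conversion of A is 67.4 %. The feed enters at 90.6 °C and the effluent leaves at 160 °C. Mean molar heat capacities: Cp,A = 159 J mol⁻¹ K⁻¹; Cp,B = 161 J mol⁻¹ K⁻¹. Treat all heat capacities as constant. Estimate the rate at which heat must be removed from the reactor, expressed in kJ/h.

Extent of reaction ξ = 0.674 × 10.0 = 6.74 mol/s
Reaction term: ξ·ΔH°_rxn = 6.74 × -28.2 = -190.07 kJ/s
Sensible, feed 90.6→25 °C: -104.3 kJ/s
Outlet flows (mol/s): A 3.26, B 6.74
Sensible, products 25→160 °C: 216.47 kJ/s
Q = ΔH = -77.902 kJ/s = -77.902 kW
Heat removed = 280450 kJ/h

Q_out = 280000 kJ/h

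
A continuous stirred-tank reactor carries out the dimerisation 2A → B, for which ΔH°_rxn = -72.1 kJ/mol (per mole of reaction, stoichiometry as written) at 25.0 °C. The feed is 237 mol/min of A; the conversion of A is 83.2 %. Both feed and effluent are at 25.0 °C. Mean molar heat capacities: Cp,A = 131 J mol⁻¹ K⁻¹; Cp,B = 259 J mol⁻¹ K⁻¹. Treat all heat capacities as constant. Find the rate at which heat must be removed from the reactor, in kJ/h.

Extent of reaction ξ = 0.832 × 237 / 2 = 98.592 mol/min
Reaction term: ξ·ΔH°_rxn = 98.592 × -72.1 = -7108.5 kJ/min
Q = ΔH = -7108.5 kJ/min = -118.47 kW
Heat removed = 426510 kJ/h

Q_out = 427000 kJ/h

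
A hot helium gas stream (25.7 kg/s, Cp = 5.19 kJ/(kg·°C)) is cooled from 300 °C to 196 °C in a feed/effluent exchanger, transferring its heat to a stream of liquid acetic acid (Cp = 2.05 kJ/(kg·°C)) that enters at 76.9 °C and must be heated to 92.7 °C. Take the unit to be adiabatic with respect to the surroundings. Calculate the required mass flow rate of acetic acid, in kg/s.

Heat released by hot stream: Q = 25.7 × 5.19 × (300 − 196) = 13872 kJ/s
Energy balance on cold side (adiabatic exchanger): Q = ṁ_c·Cp_c·(T_c,out − T_c,in)
ṁ_c = 13872 / [2.05 × (92.7 − 76.9)] = 428.28 kg/s

ṁ_c = 428 kg/s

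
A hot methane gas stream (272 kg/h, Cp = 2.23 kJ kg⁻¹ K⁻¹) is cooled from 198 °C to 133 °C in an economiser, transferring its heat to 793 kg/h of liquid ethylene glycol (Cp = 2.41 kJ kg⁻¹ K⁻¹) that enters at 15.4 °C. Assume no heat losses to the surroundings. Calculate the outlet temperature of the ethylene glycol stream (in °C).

T_c,out = 36.0 °C

Heat released by hot stream: Q = 272 × 2.23 × (198 − 133) = 39426 kJ/h
Energy balance on cold side (adiabatic exchanger): Q = ṁ_c·Cp_c·(T_c,out − T_c,in)
T_c,out = 15.4 + 39426/(793 × 2.41) = 36.03 °C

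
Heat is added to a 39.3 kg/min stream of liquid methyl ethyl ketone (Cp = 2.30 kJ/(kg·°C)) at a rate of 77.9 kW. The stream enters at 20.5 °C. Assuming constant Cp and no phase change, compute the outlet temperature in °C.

Q = 77.9 kW = 4674 kJ/min
ΔT = Q/(ṁ·Cp) = 4674/(39.3×2.30) = 51.709 K
T_out = 20.5 + 51.709 = 72.209 °C

T_out = 72.2 °C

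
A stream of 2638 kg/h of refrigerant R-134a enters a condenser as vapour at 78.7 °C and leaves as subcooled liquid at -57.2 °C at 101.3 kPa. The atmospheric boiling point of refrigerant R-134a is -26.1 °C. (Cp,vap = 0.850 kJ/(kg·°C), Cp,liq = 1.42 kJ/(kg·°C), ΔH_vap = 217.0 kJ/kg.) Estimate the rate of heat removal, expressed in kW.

vapour 78.7→-26.1 °C: -89.08 kJ/kg
condensation at -26.1 °C: -217 kJ/kg
liquid -26.1→-57.2 °C: -44.162 kJ/kg
Δh = -89.08 + -217 + -44.162 = -350.24 kJ/kg
Q = ṁ·Δh = 2638 kg/h × -350.24 kJ/kg = -923940 kJ/h
|Q| = 256.65 kW

Q_c = 257 kW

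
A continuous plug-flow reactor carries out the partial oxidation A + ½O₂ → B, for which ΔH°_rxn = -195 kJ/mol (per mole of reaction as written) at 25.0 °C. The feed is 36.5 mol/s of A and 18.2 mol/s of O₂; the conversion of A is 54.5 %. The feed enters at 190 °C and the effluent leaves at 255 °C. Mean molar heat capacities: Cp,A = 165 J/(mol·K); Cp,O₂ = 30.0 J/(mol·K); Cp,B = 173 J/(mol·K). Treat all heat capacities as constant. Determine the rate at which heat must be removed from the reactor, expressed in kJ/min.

Extent of reaction ξ = 0.545 × 36.5 = 19.893 mol/s
Reaction term: ξ·ΔH°_rxn = 19.893 × -195 = -3879 kJ/s
Sensible, feed 190→25 °C: -1083.8 kJ/s
Outlet flows (mol/s): A 16.607, O₂ 8.2537, B 19.893
Sensible, products 25→255 °C: 1478.7 kJ/s
Q = ΔH = -3484.1 kJ/s = -3484.1 kW
Heat removed = 209050 kJ/min

Q_out = 209000 kJ/min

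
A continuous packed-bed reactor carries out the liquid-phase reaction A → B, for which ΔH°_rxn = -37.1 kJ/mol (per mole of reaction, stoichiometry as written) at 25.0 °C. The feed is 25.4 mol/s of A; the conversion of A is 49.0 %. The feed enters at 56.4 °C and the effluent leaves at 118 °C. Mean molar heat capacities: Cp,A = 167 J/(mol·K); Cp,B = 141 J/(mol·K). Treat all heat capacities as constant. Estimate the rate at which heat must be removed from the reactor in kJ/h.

Q_out = 830000 kJ/h

Extent of reaction ξ = 0.490 × 25.4 = 12.446 mol/s
Reaction term: ξ·ΔH°_rxn = 12.446 × -37.1 = -461.75 kJ/s
Sensible, feed 56.4→25 °C: -133.19 kJ/s
Outlet flows (mol/s): A 12.954, B 12.446
Sensible, products 25→118 °C: 364.39 kJ/s
Q = ΔH = -230.55 kJ/s = -230.55 kW
Heat removed = 829970 kJ/h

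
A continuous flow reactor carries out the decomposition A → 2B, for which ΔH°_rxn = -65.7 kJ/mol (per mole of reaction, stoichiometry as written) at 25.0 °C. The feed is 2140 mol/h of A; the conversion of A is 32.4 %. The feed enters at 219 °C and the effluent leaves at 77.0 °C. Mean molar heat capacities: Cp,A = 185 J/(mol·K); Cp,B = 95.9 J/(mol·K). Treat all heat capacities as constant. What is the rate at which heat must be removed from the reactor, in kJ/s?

Q_out = 28.2 kJ/s

Extent of reaction ξ = 0.324 × 2140 = 693.36 mol/h
Reaction term: ξ·ΔH°_rxn = 693.36 × -65.7 = -45554 kJ/h
Sensible, feed 219→25 °C: -76805 kJ/h
Outlet flows (mol/h): A 1446.6, B 1386.7
Sensible, products 25→77.0 °C: 20832 kJ/h
Q = ΔH = -101530 kJ/h = -28.202 kW
Heat removed = 28.202 kJ/s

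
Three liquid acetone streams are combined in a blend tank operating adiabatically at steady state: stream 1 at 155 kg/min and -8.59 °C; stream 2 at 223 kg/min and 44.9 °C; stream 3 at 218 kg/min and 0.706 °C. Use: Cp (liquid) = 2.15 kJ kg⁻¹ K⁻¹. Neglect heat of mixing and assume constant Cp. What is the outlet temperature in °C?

T_out = 14.8 °C

Adiabatic, steady state ⇒ Σ ṁᵢCp,ᵢ(T_out − Tᵢ) = 0
Σ ṁᵢCp,ᵢTᵢ = 155×2.15×-8.59 + 223×2.15×44.9 + 218×2.15×0.706 = 18996
Σ ṁᵢCp,ᵢ = 155×2.15 + 223×2.15 + 218×2.15 = 1281.4
T_out = 18996 / 1281.4 = 14.824 °C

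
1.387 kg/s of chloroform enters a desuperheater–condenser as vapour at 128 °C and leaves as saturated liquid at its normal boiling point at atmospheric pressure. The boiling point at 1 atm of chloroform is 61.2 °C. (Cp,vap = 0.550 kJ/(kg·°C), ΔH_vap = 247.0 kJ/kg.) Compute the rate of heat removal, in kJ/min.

Q_c = 23600 kJ/min

vapour 128→61.2 °C: -36.74 kJ/kg
condensation at 61.2 °C: -247 kJ/kg
Δh = -36.74 + -247 = -283.74 kJ/kg
Q = ṁ·Δh = 1.387 kg/s × -283.74 kJ/kg = -393.55 kJ/s
|Q| = 393.55 kW = 23613 kJ/min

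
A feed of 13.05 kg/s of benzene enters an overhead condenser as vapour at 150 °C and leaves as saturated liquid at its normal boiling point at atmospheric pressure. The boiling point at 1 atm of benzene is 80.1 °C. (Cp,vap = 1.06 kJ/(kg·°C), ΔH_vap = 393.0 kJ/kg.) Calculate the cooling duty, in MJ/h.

vapour 150→80.1 °C: -74.094 kJ/kg
condensation at 80.1 °C: -393 kJ/kg
Δh = -74.094 + -393 = -467.09 kJ/kg
Q = ṁ·Δh = 13.05 kg/s × -467.09 kJ/kg = -6095.6 kJ/s
|Q| = 6095.6 kW = 21944 MJ/h

Q_c = 21900 MJ/h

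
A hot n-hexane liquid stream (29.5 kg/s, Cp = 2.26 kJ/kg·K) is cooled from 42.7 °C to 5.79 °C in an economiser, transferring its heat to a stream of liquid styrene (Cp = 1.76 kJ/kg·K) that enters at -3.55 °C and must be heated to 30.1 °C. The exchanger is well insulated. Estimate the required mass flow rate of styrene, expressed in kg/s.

ṁ_c = 41.6 kg/s

Heat released by hot stream: Q = 29.5 × 2.26 × (42.7 − 5.79) = 2460.8 kJ/s
Energy balance on cold side (adiabatic exchanger): Q = ṁ_c·Cp_c·(T_c,out − T_c,in)
ṁ_c = 2460.8 / [1.76 × (30.1 − -3.55)] = 41.551 kg/s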